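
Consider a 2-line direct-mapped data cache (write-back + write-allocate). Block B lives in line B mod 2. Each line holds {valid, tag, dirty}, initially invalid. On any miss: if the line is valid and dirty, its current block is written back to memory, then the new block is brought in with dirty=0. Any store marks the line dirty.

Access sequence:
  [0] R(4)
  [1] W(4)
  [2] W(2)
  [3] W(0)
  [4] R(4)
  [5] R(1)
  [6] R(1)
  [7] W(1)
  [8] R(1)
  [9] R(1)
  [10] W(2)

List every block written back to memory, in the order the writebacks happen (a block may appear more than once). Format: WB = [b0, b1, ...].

WB = [4, 2, 0]

0: R B4 -> L0 miss  d=-]
1: W B4 -> L0 hit  d=D]
2: W B2 -> L0 miss wb->B4  d=D]
3: W B0 -> L0 miss wb->B2  d=D]
4: R B4 -> L0 miss wb->B0  d=-]
5: R B1 -> L1 miss  d=-]
6: R B1 -> L1 hit  d=-]
7: W B1 -> L1 hit  d=D]
8: R B1 -> L1 hit  d=D]
9: R B1 -> L1 hit  d=D]
10: W B2 -> L0 miss  d=D]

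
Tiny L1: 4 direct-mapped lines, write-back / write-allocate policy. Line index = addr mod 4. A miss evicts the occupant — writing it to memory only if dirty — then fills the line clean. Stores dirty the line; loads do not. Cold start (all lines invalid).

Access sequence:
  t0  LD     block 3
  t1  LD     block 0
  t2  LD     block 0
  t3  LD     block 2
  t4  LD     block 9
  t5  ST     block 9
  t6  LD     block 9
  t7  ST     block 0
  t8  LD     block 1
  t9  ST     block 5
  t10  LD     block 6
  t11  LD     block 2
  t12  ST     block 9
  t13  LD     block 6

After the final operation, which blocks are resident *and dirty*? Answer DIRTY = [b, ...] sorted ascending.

DIRTY = [0, 9]

  0 | R B3 → L3 miss [-]
  1 | R B0 → L0 miss [-]
  2 | R B0 → L0 hit [-]
  3 | R B2 → L2 miss [-]
  4 | R B9 → L1 miss [-]
  5 | W B9 → L1 hit [D]
  6 | R B9 → L1 hit [D]
  7 | W B0 → L0 hit [D]
  8 | R B1 → L1 miss wb→B9 [-]
  9 | W B5 → L1 miss [D]
  10 | R B6 → L2 miss [-]
  11 | R B2 → L2 miss [-]
  12 | W B9 → L1 miss wb→B5 [D]
  13 | R B6 → L2 miss [-]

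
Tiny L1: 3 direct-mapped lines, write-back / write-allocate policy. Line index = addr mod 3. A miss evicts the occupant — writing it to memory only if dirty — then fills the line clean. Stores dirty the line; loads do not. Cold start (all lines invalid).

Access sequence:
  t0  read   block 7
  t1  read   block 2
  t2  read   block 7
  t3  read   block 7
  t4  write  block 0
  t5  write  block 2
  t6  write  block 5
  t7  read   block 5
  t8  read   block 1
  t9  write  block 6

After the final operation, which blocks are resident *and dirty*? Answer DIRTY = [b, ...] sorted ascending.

DIRTY = [5, 6]

0: R B7 → L1 miss [-]
1: R B2 → L2 miss [-]
2: R B7 → L1 hit [-]
3: R B7 → L1 hit [-]
4: W B0 → L0 miss [D]
5: W B2 → L2 hit [D]
6: W B5 → L2 miss wb→B2 [D]
7: R B5 → L2 hit [D]
8: R B1 → L1 miss [-]
9: W B6 → L0 miss wb→B0 [D]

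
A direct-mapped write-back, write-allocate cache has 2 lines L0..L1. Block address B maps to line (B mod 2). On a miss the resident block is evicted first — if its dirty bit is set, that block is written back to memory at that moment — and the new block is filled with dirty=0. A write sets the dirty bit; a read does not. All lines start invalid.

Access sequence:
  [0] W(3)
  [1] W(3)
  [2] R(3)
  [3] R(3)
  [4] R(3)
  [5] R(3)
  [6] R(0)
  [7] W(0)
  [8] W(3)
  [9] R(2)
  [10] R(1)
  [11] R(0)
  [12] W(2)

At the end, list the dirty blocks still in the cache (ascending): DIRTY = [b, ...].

0: W B3 → L1 miss [D]
1: W B3 → L1 hit [D]
2: R B3 → L1 hit [D]
3: R B3 → L1 hit [D]
4: R B3 → L1 hit [D]
5: R B3 → L1 hit [D]
6: R B0 → L0 miss [-]
7: W B0 → L0 hit [D]
8: W B3 → L1 hit [D]
9: R B2 → L0 miss wb→B0 [-]
10: R B1 → L1 miss wb→B3 [-]
11: R B0 → L0 miss [-]
12: W B2 → L0 miss [D]

DIRTY = [2]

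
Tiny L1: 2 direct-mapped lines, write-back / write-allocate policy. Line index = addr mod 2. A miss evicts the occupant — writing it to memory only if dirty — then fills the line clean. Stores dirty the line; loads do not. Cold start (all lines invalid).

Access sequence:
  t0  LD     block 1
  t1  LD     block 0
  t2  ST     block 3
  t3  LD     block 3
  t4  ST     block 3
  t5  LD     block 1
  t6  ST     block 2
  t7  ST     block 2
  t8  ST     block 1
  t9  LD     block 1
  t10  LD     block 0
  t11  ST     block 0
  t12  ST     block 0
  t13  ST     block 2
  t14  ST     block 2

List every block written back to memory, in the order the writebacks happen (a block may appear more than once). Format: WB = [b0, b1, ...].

0: R B1 -> L1 miss  d=-]
1: R B0 -> L0 miss  d=-]
2: W B3 -> L1 miss  d=D]
3: R B3 -> L1 hit  d=D]
4: W B3 -> L1 hit  d=D]
5: R B1 -> L1 miss wb->B3  d=-]
6: W B2 -> L0 miss  d=D]
7: W B2 -> L0 hit  d=D]
8: W B1 -> L1 hit  d=D]
9: R B1 -> L1 hit  d=D]
10: R B0 -> L0 miss wb->B2  d=-]
11: W B0 -> L0 hit  d=D]
12: W B0 -> L0 hit  d=D]
13: W B2 -> L0 miss wb->B0  d=D]
14: W B2 -> L0 hit  d=D]

WB = [3, 2, 0]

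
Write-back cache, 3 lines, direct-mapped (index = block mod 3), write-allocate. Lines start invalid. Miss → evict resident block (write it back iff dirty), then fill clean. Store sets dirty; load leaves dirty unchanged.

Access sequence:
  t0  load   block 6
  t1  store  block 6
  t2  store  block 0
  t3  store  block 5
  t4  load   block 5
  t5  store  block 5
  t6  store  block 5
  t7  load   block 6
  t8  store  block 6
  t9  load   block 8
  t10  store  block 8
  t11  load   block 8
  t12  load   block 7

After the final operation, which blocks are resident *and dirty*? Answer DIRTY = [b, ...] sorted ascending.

  0 | R B6 → L0 miss [-]
  1 | W B6 → L0 hit [D]
  2 | W B0 → L0 miss wb→B6 [D]
  3 | W B5 → L2 miss [D]
  4 | R B5 → L2 hit [D]
  5 | W B5 → L2 hit [D]
  6 | W B5 → L2 hit [D]
  7 | R B6 → L0 miss wb→B0 [-]
  8 | W B6 → L0 hit [D]
  9 | R B8 → L2 miss wb→B5 [-]
  10 | W B8 → L2 hit [D]
  11 | R B8 → L2 hit [D]
  12 | R B7 → L1 miss [-]

DIRTY = [6, 8]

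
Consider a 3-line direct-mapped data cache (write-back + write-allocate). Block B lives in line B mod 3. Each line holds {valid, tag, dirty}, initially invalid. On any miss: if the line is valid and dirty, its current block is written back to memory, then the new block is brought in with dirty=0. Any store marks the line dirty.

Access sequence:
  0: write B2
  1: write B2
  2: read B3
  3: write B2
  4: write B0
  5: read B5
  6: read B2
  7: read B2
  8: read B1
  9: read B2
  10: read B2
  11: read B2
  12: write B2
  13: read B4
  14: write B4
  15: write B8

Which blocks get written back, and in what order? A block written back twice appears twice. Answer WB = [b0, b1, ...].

0: W B2 -> L2 miss  d=D]
1: W B2 -> L2 hit  d=D]
2: R B3 -> L0 miss  d=-]
3: W B2 -> L2 hit  d=D]
4: W B0 -> L0 miss  d=D]
5: R B5 -> L2 miss wb->B2  d=-]
6: R B2 -> L2 miss  d=-]
7: R B2 -> L2 hit  d=-]
8: R B1 -> L1 miss  d=-]
9: R B2 -> L2 hit  d=-]
10: R B2 -> L2 hit  d=-]
11: R B2 -> L2 hit  d=-]
12: W B2 -> L2 hit  d=D]
13: R B4 -> L1 miss  d=-]
14: W B4 -> L1 hit  d=D]
15: W B8 -> L2 miss wb->B2  d=D]

WB = [2, 2]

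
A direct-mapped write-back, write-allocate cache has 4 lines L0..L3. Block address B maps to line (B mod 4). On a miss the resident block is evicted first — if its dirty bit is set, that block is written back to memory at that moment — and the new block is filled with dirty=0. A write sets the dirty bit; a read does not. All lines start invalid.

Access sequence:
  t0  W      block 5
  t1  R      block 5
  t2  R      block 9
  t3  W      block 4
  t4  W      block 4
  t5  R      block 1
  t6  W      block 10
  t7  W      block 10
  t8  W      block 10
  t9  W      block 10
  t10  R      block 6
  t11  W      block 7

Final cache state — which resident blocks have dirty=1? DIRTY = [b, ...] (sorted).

DIRTY = [4, 7]

0: W B5 → L1 miss [D]
1: R B5 → L1 hit [D]
2: R B9 → L1 miss wb→B5 [-]
3: W B4 → L0 miss [D]
4: W B4 → L0 hit [D]
5: R B1 → L1 miss [-]
6: W B10 → L2 miss [D]
7: W B10 → L2 hit [D]
8: W B10 → L2 hit [D]
9: W B10 → L2 hit [D]
10: R B6 → L2 miss wb→B10 [-]
11: W B7 → L3 miss [D]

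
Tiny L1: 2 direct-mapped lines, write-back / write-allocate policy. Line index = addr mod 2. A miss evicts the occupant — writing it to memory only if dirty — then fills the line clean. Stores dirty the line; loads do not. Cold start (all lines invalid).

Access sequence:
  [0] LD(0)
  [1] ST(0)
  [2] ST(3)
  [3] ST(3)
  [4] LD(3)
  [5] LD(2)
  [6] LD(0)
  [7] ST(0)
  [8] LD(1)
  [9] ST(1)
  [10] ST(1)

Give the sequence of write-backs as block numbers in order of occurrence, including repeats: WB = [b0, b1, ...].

0: R B0 → L0 miss [-]
1: W B0 → L0 hit [D]
2: W B3 → L1 miss [D]
3: W B3 → L1 hit [D]
4: R B3 → L1 hit [D]
5: R B2 → L0 miss wb→B0 [-]
6: R B0 → L0 miss [-]
7: W B0 → L0 hit [D]
8: R B1 → L1 miss wb→B3 [-]
9: W B1 → L1 hit [D]
10: W B1 → L1 hit [D]

WB = [0, 3]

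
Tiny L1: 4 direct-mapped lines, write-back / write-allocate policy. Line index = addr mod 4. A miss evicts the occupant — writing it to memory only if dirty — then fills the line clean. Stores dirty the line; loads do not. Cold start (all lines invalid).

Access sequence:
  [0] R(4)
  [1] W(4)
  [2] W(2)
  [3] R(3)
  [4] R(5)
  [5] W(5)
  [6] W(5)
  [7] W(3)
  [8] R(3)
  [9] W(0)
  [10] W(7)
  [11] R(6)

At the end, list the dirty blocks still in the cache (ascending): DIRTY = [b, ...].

  0 | R B4 → L0 miss [-]
  1 | W B4 → L0 hit [D]
  2 | W B2 → L2 miss [D]
  3 | R B3 → L3 miss [-]
  4 | R B5 → L1 miss [-]
  5 | W B5 → L1 hit [D]
  6 | W B5 → L1 hit [D]
  7 | W B3 → L3 hit [D]
  8 | R B3 → L3 hit [D]
  9 | W B0 → L0 miss wb→B4 [D]
  10 | W B7 → L3 miss wb→B3 [D]
  11 | R B6 → L2 miss wb→B2 [-]

DIRTY = [0, 5, 7]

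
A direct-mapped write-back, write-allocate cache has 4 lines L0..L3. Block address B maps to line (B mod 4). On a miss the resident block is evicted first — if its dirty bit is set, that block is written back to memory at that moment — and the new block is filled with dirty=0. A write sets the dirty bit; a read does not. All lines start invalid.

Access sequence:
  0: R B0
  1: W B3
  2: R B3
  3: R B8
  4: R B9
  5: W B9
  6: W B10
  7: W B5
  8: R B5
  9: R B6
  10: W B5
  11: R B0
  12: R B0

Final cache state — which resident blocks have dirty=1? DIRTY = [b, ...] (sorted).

DIRTY = [3, 5]

  0 | R B0 → L0 miss [-]
  1 | W B3 → L3 miss [D]
  2 | R B3 → L3 hit [D]
  3 | R B8 → L0 miss [-]
  4 | R B9 → L1 miss [-]
  5 | W B9 → L1 hit [D]
  6 | W B10 → L2 miss [D]
  7 | W B5 → L1 miss wb→B9 [D]
  8 | R B5 → L1 hit [D]
  9 | R B6 → L2 miss wb→B10 [-]
  10 | W B5 → L1 hit [D]
  11 | R B0 → L0 miss [-]
  12 | R B0 → L0 hit [-]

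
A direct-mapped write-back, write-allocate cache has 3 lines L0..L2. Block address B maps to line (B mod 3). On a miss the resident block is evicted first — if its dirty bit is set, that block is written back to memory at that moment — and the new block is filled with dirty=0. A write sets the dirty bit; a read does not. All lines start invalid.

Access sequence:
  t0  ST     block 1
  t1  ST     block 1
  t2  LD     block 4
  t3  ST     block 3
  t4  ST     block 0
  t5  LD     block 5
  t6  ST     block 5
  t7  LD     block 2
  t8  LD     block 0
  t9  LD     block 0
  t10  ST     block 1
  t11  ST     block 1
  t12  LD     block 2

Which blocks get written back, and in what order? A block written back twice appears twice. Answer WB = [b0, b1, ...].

0: W B1 → L1 miss [D]
1: W B1 → L1 hit [D]
2: R B4 → L1 miss wb→B1 [-]
3: W B3 → L0 miss [D]
4: W B0 → L0 miss wb→B3 [D]
5: R B5 → L2 miss [-]
6: W B5 → L2 hit [D]
7: R B2 → L2 miss wb→B5 [-]
8: R B0 → L0 hit [D]
9: R B0 → L0 hit [D]
10: W B1 → L1 miss [D]
11: W B1 → L1 hit [D]
12: R B2 → L2 hit [-]

WB = [1, 3, 5]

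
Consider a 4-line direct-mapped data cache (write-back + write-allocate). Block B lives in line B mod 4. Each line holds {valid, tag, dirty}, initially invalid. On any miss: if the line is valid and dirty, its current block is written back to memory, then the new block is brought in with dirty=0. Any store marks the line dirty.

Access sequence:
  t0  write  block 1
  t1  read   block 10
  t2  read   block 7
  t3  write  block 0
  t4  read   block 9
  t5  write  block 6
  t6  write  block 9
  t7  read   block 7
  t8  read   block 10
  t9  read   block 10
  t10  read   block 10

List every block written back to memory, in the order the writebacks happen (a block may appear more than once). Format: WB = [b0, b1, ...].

WB = [1, 6]

0: W B1 -> L1 miss  d=D]
1: R B10 -> L2 miss  d=-]
2: R B7 -> L3 miss  d=-]
3: W B0 -> L0 miss  d=D]
4: R B9 -> L1 miss wb->B1  d=-]
5: W B6 -> L2 miss  d=D]
6: W B9 -> L1 hit  d=D]
7: R B7 -> L3 hit  d=-]
8: R B10 -> L2 miss wb->B6  d=-]
9: R B10 -> L2 hit  d=-]
10: R B10 -> L2 hit  d=-]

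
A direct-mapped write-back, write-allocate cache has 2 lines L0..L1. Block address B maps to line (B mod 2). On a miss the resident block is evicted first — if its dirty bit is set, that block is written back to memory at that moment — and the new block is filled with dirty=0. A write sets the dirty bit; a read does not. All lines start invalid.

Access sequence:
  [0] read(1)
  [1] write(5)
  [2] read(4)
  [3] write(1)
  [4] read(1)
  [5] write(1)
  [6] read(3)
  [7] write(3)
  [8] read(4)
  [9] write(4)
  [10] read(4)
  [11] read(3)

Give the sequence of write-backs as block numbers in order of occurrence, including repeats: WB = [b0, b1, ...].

WB = [5, 1]

0: R B1 → L1 miss [-]
1: W B5 → L1 miss [D]
2: R B4 → L0 miss [-]
3: W B1 → L1 miss wb→B5 [D]
4: R B1 → L1 hit [D]
5: W B1 → L1 hit [D]
6: R B3 → L1 miss wb→B1 [-]
7: W B3 → L1 hit [D]
8: R B4 → L0 hit [-]
9: W B4 → L0 hit [D]
10: R B4 → L0 hit [D]
11: R B3 → L1 hit [D]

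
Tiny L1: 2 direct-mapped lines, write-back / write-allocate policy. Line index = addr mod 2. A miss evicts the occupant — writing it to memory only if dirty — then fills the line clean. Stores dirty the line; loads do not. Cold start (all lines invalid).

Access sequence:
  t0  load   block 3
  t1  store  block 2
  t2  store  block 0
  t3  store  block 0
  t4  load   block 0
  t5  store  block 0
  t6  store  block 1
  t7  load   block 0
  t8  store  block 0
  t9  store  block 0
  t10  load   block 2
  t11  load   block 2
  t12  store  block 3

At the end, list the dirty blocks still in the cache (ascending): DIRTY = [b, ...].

0: R B3 -> L1 miss  d=-]
1: W B2 -> L0 miss  d=D]
2: W B0 -> L0 miss wb->B2  d=D]
3: W B0 -> L0 hit  d=D]
4: R B0 -> L0 hit  d=D]
5: W B0 -> L0 hit  d=D]
6: W B1 -> L1 miss  d=D]
7: R B0 -> L0 hit  d=D]
8: W B0 -> L0 hit  d=D]
9: W B0 -> L0 hit  d=D]
10: R B2 -> L0 miss wb->B0  d=-]
11: R B2 -> L0 hit  d=-]
12: W B3 -> L1 miss wb->B1  d=D]

DIRTY = [3]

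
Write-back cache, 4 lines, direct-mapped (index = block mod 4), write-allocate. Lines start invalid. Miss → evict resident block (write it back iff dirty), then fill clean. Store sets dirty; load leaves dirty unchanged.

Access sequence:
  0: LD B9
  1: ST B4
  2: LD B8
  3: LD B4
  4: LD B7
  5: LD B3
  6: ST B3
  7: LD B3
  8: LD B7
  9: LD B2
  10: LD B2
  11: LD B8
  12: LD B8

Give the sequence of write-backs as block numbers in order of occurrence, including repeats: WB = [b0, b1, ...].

WB = [4, 3]

0: R B9 -> L1 miss  d=-]
1: W B4 -> L0 miss  d=D]
2: R B8 -> L0 miss wb->B4  d=-]
3: R B4 -> L0 miss  d=-]
4: R B7 -> L3 miss  d=-]
5: R B3 -> L3 miss  d=-]
6: W B3 -> L3 hit  d=D]
7: R B3 -> L3 hit  d=D]
8: R B7 -> L3 miss wb->B3  d=-]
9: R B2 -> L2 miss  d=-]
10: R B2 -> L2 hit  d=-]
11: R B8 -> L0 miss  d=-]
12: R B8 -> L0 hit  d=-]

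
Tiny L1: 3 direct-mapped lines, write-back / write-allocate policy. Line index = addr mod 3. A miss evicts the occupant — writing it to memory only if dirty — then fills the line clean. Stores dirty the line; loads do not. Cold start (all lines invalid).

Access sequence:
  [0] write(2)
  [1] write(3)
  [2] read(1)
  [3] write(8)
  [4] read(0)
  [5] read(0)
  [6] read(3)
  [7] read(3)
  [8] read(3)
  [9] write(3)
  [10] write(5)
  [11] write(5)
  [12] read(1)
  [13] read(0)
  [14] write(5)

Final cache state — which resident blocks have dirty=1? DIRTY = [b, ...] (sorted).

DIRTY = [5]

0: W B2 → L2 miss [D]
1: W B3 → L0 miss [D]
2: R B1 → L1 miss [-]
3: W B8 → L2 miss wb→B2 [D]
4: R B0 → L0 miss wb→B3 [-]
5: R B0 → L0 hit [-]
6: R B3 → L0 miss [-]
7: R B3 → L0 hit [-]
8: R B3 → L0 hit [-]
9: W B3 → L0 hit [D]
10: W B5 → L2 miss wb→B8 [D]
11: W B5 → L2 hit [D]
12: R B1 → L1 hit [-]
13: R B0 → L0 miss wb→B3 [-]
14: W B5 → L2 hit [D]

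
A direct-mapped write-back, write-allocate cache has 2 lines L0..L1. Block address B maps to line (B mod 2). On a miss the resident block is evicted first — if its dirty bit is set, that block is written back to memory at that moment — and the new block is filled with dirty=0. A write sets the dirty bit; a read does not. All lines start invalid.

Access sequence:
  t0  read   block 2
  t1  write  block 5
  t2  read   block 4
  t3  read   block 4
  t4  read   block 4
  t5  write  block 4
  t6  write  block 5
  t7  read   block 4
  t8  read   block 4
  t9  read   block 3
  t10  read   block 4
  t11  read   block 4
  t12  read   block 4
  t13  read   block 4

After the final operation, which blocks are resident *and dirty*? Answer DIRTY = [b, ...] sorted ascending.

DIRTY = [4]

0: R B2 → L0 miss [-]
1: W B5 → L1 miss [D]
2: R B4 → L0 miss [-]
3: R B4 → L0 hit [-]
4: R B4 → L0 hit [-]
5: W B4 → L0 hit [D]
6: W B5 → L1 hit [D]
7: R B4 → L0 hit [D]
8: R B4 → L0 hit [D]
9: R B3 → L1 miss wb→B5 [-]
10: R B4 → L0 hit [D]
11: R B4 → L0 hit [D]
12: R B4 → L0 hit [D]
13: R B4 → L0 hit [D]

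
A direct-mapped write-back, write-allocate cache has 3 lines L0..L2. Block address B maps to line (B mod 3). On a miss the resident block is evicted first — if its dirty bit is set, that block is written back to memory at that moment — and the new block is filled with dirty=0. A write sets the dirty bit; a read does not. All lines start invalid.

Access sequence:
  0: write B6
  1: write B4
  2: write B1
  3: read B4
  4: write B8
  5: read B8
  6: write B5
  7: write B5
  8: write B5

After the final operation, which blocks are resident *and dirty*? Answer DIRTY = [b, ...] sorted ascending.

DIRTY = [5, 6]

0: W B6 → L0 miss [D]
1: W B4 → L1 miss [D]
2: W B1 → L1 miss wb→B4 [D]
3: R B4 → L1 miss wb→B1 [-]
4: W B8 → L2 miss [D]
5: R B8 → L2 hit [D]
6: W B5 → L2 miss wb→B8 [D]
7: W B5 → L2 hit [D]
8: W B5 → L2 hit [D]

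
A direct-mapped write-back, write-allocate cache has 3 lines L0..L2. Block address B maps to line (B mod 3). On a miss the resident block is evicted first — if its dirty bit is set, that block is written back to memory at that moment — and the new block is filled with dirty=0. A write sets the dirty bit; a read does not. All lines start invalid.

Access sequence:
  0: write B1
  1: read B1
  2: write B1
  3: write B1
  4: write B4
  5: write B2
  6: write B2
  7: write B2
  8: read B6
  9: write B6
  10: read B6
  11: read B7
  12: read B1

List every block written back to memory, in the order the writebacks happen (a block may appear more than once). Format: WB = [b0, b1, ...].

  0 | W B1 → L1 miss [D]
  1 | R B1 → L1 hit [D]
  2 | W B1 → L1 hit [D]
  3 | W B1 → L1 hit [D]
  4 | W B4 → L1 miss wb→B1 [D]
  5 | W B2 → L2 miss [D]
  6 | W B2 → L2 hit [D]
  7 | W B2 → L2 hit [D]
  8 | R B6 → L0 miss [-]
  9 | W B6 → L0 hit [D]
  10 | R B6 → L0 hit [D]
  11 | R B7 → L1 miss wb→B4 [-]
  12 | R B1 → L1 miss [-]

WB = [1, 4]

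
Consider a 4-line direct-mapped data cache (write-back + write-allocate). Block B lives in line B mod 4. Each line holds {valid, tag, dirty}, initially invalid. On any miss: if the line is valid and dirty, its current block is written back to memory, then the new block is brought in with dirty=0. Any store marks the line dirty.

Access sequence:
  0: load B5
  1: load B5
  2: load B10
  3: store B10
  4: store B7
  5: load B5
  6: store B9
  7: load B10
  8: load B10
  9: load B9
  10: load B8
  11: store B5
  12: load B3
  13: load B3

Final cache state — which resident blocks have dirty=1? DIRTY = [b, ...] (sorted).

DIRTY = [5, 10]

0: R B5 -> L1 miss  d=-]
1: R B5 -> L1 hit  d=-]
2: R B10 -> L2 miss  d=-]
3: W B10 -> L2 hit  d=D]
4: W B7 -> L3 miss  d=D]
5: R B5 -> L1 hit  d=-]
6: W B9 -> L1 miss  d=D]
7: R B10 -> L2 hit  d=D]
8: R B10 -> L2 hit  d=D]
9: R B9 -> L1 hit  d=D]
10: R B8 -> L0 miss  d=-]
11: W B5 -> L1 miss wb->B9  d=D]
12: R B3 -> L3 miss wb->B7  d=-]
13: R B3 -> L3 hit  d=-]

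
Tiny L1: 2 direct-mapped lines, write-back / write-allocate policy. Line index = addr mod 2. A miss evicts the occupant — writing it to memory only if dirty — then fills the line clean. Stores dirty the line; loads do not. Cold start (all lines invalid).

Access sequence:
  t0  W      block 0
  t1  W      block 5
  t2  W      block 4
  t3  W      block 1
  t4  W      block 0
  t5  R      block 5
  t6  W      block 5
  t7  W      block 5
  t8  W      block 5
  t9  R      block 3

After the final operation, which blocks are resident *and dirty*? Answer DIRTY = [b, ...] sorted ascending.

0: W B0 → L0 miss [D]
1: W B5 → L1 miss [D]
2: W B4 → L0 miss wb→B0 [D]
3: W B1 → L1 miss wb→B5 [D]
4: W B0 → L0 miss wb→B4 [D]
5: R B5 → L1 miss wb→B1 [-]
6: W B5 → L1 hit [D]
7: W B5 → L1 hit [D]
8: W B5 → L1 hit [D]
9: R B3 → L1 miss wb→B5 [-]

DIRTY = [0]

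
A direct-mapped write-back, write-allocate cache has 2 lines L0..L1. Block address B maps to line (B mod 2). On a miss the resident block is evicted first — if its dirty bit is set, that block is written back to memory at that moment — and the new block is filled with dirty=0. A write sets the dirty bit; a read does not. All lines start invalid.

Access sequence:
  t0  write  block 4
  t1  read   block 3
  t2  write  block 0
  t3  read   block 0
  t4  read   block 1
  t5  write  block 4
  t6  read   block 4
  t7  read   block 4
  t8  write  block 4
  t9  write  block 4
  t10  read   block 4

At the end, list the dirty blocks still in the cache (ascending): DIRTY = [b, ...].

0: W B4 → L0 miss [D]
1: R B3 → L1 miss [-]
2: W B0 → L0 miss wb→B4 [D]
3: R B0 → L0 hit [D]
4: R B1 → L1 miss [-]
5: W B4 → L0 miss wb→B0 [D]
6: R B4 → L0 hit [D]
7: R B4 → L0 hit [D]
8: W B4 → L0 hit [D]
9: W B4 → L0 hit [D]
10: R B4 → L0 hit [D]

DIRTY = [4]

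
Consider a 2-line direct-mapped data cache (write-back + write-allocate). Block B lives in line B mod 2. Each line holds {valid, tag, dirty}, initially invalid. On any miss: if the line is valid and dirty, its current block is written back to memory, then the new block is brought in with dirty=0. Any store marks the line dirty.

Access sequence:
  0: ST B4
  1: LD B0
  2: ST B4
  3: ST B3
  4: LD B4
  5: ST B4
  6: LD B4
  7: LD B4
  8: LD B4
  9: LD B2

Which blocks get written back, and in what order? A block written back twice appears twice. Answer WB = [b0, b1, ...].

  0 | W B4 → L0 miss [D]
  1 | R B0 → L0 miss wb→B4 [-]
  2 | W B4 → L0 miss [D]
  3 | W B3 → L1 miss [D]
  4 | R B4 → L0 hit [D]
  5 | W B4 → L0 hit [D]
  6 | R B4 → L0 hit [D]
  7 | R B4 → L0 hit [D]
  8 | R B4 → L0 hit [D]
  9 | R B2 → L0 miss wb→B4 [-]

WB = [4, 4]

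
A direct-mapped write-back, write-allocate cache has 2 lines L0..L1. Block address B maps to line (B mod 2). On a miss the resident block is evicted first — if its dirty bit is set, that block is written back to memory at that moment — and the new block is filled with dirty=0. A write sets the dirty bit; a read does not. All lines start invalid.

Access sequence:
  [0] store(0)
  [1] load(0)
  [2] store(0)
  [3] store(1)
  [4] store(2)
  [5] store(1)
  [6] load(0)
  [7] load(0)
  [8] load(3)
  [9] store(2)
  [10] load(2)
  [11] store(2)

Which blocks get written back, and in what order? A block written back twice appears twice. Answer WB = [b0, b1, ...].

WB = [0, 2, 1]

  0 | W B0 → L0 miss [D]
  1 | R B0 → L0 hit [D]
  2 | W B0 → L0 hit [D]
  3 | W B1 → L1 miss [D]
  4 | W B2 → L0 miss wb→B0 [D]
  5 | W B1 → L1 hit [D]
  6 | R B0 → L0 miss wb→B2 [-]
  7 | R B0 → L0 hit [-]
  8 | R B3 → L1 miss wb→B1 [-]
  9 | W B2 → L0 miss [D]
  10 | R B2 → L0 hit [D]
  11 | W B2 → L0 hit [D]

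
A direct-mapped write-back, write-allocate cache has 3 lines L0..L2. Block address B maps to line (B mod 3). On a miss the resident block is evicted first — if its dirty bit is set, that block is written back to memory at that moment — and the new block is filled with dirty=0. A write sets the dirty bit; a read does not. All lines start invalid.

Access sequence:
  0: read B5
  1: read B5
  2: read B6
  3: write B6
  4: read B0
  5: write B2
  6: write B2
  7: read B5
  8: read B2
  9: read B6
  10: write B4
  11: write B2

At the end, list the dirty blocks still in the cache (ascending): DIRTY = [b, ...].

  0 | R B5 → L2 miss [-]
  1 | R B5 → L2 hit [-]
  2 | R B6 → L0 miss [-]
  3 | W B6 → L0 hit [D]
  4 | R B0 → L0 miss wb→B6 [-]
  5 | W B2 → L2 miss [D]
  6 | W B2 → L2 hit [D]
  7 | R B5 → L2 miss wb→B2 [-]
  8 | R B2 → L2 miss [-]
  9 | R B6 → L0 miss [-]
  10 | W B4 → L1 miss [D]
  11 | W B2 → L2 hit [D]

DIRTY = [2, 4]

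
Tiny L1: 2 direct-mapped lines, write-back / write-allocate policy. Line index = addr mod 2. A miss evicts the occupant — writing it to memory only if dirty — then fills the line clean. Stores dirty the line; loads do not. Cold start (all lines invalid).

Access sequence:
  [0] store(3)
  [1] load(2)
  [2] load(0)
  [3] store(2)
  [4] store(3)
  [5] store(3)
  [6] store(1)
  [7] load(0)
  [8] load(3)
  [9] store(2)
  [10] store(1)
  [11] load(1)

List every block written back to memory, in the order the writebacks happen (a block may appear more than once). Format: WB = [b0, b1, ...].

WB = [3, 2, 1]

  0 | W B3 → L1 miss [D]
  1 | R B2 → L0 miss [-]
  2 | R B0 → L0 miss [-]
  3 | W B2 → L0 miss [D]
  4 | W B3 → L1 hit [D]
  5 | W B3 → L1 hit [D]
  6 | W B1 → L1 miss wb→B3 [D]
  7 | R B0 → L0 miss wb→B2 [-]
  8 | R B3 → L1 miss wb→B1 [-]
  9 | W B2 → L0 miss [D]
  10 | W B1 → L1 miss [D]
  11 | R B1 → L1 hit [D]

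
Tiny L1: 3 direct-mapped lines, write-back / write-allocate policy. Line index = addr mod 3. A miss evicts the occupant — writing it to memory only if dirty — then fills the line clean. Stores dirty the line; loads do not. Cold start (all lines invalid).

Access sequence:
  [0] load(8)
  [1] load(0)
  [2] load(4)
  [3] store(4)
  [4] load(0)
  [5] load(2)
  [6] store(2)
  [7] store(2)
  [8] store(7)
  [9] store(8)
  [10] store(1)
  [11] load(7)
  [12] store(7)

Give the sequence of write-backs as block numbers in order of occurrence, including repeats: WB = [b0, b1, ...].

0: R B8 -> L2 miss  d=-]
1: R B0 -> L0 miss  d=-]
2: R B4 -> L1 miss  d=-]
3: W B4 -> L1 hit  d=D]
4: R B0 -> L0 hit  d=-]
5: R B2 -> L2 miss  d=-]
6: W B2 -> L2 hit  d=D]
7: W B2 -> L2 hit  d=D]
8: W B7 -> L1 miss wb->B4  d=D]
9: W B8 -> L2 miss wb->B2  d=D]
10: W B1 -> L1 miss wb->B7  d=D]
11: R B7 -> L1 miss wb->B1  d=-]
12: W B7 -> L1 hit  d=D]

WB = [4, 2, 7, 1]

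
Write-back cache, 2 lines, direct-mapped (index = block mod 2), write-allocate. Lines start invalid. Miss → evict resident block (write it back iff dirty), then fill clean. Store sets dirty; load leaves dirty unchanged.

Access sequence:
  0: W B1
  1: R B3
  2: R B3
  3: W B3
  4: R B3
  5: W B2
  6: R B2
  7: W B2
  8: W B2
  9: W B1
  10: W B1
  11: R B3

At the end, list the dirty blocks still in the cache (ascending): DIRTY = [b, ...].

DIRTY = [2]

  0 | W B1 → L1 miss [D]
  1 | R B3 → L1 miss wb→B1 [-]
  2 | R B3 → L1 hit [-]
  3 | W B3 → L1 hit [D]
  4 | R B3 → L1 hit [D]
  5 | W B2 → L0 miss [D]
  6 | R B2 → L0 hit [D]
  7 | W B2 → L0 hit [D]
  8 | W B2 → L0 hit [D]
  9 | W B1 → L1 miss wb→B3 [D]
  10 | W B1 → L1 hit [D]
  11 | R B3 → L1 miss wb→B1 [-]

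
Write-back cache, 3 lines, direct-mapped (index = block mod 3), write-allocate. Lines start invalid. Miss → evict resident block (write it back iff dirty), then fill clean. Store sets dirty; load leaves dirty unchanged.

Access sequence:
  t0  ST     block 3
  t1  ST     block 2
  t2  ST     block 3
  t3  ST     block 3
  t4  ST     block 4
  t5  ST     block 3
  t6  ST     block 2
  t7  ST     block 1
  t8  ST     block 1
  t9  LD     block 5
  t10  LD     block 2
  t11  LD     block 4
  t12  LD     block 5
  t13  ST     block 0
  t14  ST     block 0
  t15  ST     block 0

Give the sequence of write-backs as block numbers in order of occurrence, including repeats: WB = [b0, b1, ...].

0: W B3 -> L0 miss  d=D]
1: W B2 -> L2 miss  d=D]
2: W B3 -> L0 hit  d=D]
3: W B3 -> L0 hit  d=D]
4: W B4 -> L1 miss  d=D]
5: W B3 -> L0 hit  d=D]
6: W B2 -> L2 hit  d=D]
7: W B1 -> L1 miss wb->B4  d=D]
8: W B1 -> L1 hit  d=D]
9: R B5 -> L2 miss wb->B2  d=-]
10: R B2 -> L2 miss  d=-]
11: R B4 -> L1 miss wb->B1  d=-]
12: R B5 -> L2 miss  d=-]
13: W B0 -> L0 miss wb->B3  d=D]
14: W B0 -> L0 hit  d=D]
15: W B0 -> L0 hit  d=D]

WB = [4, 2, 1, 3]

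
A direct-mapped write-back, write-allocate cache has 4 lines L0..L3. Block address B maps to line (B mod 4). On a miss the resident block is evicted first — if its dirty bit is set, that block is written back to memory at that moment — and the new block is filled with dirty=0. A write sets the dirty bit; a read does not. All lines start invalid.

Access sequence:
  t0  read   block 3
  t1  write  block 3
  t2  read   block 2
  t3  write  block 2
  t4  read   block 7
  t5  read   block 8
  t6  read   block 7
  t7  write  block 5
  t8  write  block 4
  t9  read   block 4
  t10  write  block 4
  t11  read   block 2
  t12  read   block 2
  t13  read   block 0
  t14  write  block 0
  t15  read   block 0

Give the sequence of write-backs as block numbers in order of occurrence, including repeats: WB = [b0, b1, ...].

WB = [3, 4]

0: R B3 -> L3 miss  d=-]
1: W B3 -> L3 hit  d=D]
2: R B2 -> L2 miss  d=-]
3: W B2 -> L2 hit  d=D]
4: R B7 -> L3 miss wb->B3  d=-]
5: R B8 -> L0 miss  d=-]
6: R B7 -> L3 hit  d=-]
7: W B5 -> L1 miss  d=D]
8: W B4 -> L0 miss  d=D]
9: R B4 -> L0 hit  d=D]
10: W B4 -> L0 hit  d=D]
11: R B2 -> L2 hit  d=D]
12: R B2 -> L2 hit  d=D]
13: R B0 -> L0 miss wb->B4  d=-]
14: W B0 -> L0 hit  d=D]
15: R B0 -> L0 hit  d=D]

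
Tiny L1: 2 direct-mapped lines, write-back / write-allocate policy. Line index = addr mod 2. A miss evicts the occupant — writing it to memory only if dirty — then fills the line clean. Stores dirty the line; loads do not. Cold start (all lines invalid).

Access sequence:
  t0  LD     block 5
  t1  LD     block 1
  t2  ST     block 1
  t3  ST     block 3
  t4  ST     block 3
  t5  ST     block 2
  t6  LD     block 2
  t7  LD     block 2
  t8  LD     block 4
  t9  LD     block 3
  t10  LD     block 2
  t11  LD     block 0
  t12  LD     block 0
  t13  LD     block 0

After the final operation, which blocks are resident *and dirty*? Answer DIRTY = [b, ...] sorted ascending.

DIRTY = [3]

0: R B5 -> L1 miss  d=-]
1: R B1 -> L1 miss  d=-]
2: W B1 -> L1 hit  d=D]
3: W B3 -> L1 miss wb->B1  d=D]
4: W B3 -> L1 hit  d=D]
5: W B2 -> L0 miss  d=D]
6: R B2 -> L0 hit  d=D]
7: R B2 -> L0 hit  d=D]
8: R B4 -> L0 miss wb->B2  d=-]
9: R B3 -> L1 hit  d=D]
10: R B2 -> L0 miss  d=-]
11: R B0 -> L0 miss  d=-]
12: R B0 -> L0 hit  d=-]
13: R B0 -> L0 hit  d=-]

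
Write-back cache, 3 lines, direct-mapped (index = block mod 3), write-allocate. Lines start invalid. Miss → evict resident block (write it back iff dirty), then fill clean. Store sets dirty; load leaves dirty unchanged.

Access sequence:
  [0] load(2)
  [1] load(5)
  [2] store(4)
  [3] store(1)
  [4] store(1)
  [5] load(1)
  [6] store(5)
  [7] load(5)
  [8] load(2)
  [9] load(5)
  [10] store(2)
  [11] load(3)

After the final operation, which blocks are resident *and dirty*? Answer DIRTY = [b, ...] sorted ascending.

DIRTY = [1, 2]

0: R B2 -> L2 miss  d=-]
1: R B5 -> L2 miss  d=-]
2: W B4 -> L1 miss  d=D]
3: W B1 -> L1 miss wb->B4  d=D]
4: W B1 -> L1 hit  d=D]
5: R B1 -> L1 hit  d=D]
6: W B5 -> L2 hit  d=D]
7: R B5 -> L2 hit  d=D]
8: R B2 -> L2 miss wb->B5  d=-]
9: R B5 -> L2 miss  d=-]
10: W B2 -> L2 miss  d=D]
11: R B3 -> L0 miss  d=-]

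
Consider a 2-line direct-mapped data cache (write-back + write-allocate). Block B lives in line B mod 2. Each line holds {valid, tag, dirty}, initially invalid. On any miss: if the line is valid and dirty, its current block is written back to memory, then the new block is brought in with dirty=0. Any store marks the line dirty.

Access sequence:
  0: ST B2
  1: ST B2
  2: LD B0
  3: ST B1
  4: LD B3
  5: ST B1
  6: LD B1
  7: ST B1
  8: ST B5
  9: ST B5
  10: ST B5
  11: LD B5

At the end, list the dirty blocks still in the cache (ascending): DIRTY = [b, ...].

0: W B2 → L0 miss [D]
1: W B2 → L0 hit [D]
2: R B0 → L0 miss wb→B2 [-]
3: W B1 → L1 miss [D]
4: R B3 → L1 miss wb→B1 [-]
5: W B1 → L1 miss [D]
6: R B1 → L1 hit [D]
7: W B1 → L1 hit [D]
8: W B5 → L1 miss wb→B1 [D]
9: W B5 → L1 hit [D]
10: W B5 → L1 hit [D]
11: R B5 → L1 hit [D]

DIRTY = [5]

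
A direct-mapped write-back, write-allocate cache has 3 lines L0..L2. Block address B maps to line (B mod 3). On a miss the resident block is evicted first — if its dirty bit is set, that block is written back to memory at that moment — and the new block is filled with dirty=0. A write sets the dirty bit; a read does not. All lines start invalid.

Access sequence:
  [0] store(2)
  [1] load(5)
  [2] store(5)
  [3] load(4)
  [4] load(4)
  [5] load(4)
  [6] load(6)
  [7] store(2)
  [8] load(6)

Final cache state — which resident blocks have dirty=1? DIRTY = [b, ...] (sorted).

DIRTY = [2]

0: W B2 → L2 miss [D]
1: R B5 → L2 miss wb→B2 [-]
2: W B5 → L2 hit [D]
3: R B4 → L1 miss [-]
4: R B4 → L1 hit [-]
5: R B4 → L1 hit [-]
6: R B6 → L0 miss [-]
7: W B2 → L2 miss wb→B5 [D]
8: R B6 → L0 hit [-]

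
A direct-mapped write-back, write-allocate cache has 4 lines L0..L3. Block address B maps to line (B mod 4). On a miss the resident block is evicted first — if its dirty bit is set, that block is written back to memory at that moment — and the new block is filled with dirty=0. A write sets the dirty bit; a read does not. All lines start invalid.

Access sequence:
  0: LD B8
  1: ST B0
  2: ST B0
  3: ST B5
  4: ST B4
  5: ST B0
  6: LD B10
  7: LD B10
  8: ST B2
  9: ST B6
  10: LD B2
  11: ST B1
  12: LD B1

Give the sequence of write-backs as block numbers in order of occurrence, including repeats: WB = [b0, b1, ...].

0: R B8 -> L0 miss  d=-]
1: W B0 -> L0 miss  d=D]
2: W B0 -> L0 hit  d=D]
3: W B5 -> L1 miss  d=D]
4: W B4 -> L0 miss wb->B0  d=D]
5: W B0 -> L0 miss wb->B4  d=D]
6: R B10 -> L2 miss  d=-]
7: R B10 -> L2 hit  d=-]
8: W B2 -> L2 miss  d=D]
9: W B6 -> L2 miss wb->B2  d=D]
10: R B2 -> L2 miss wb->B6  d=-]
11: W B1 -> L1 miss wb->B5  d=D]
12: R B1 -> L1 hit  d=D]

WB = [0, 4, 2, 6, 5]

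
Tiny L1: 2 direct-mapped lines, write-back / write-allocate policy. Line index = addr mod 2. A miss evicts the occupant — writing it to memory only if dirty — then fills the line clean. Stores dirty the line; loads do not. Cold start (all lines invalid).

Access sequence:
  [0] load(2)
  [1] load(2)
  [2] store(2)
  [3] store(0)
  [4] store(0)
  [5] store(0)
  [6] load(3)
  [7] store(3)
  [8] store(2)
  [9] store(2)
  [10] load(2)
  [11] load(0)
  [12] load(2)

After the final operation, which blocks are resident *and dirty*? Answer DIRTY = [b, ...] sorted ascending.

DIRTY = [3]

0: R B2 → L0 miss [-]
1: R B2 → L0 hit [-]
2: W B2 → L0 hit [D]
3: W B0 → L0 miss wb→B2 [D]
4: W B0 → L0 hit [D]
5: W B0 → L0 hit [D]
6: R B3 → L1 miss [-]
7: W B3 → L1 hit [D]
8: W B2 → L0 miss wb→B0 [D]
9: W B2 → L0 hit [D]
10: R B2 → L0 hit [D]
11: R B0 → L0 miss wb→B2 [-]
12: R B2 → L0 miss [-]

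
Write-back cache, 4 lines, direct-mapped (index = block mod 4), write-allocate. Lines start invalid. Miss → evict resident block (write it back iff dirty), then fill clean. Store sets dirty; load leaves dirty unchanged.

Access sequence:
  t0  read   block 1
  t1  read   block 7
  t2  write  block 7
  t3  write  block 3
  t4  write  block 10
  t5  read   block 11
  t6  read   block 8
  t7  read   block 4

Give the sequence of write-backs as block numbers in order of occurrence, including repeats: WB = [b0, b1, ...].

0: R B1 → L1 miss [-]
1: R B7 → L3 miss [-]
2: W B7 → L3 hit [D]
3: W B3 → L3 miss wb→B7 [D]
4: W B10 → L2 miss [D]
5: R B11 → L3 miss wb→B3 [-]
6: R B8 → L0 miss [-]
7: R B4 → L0 miss [-]

WB = [7, 3]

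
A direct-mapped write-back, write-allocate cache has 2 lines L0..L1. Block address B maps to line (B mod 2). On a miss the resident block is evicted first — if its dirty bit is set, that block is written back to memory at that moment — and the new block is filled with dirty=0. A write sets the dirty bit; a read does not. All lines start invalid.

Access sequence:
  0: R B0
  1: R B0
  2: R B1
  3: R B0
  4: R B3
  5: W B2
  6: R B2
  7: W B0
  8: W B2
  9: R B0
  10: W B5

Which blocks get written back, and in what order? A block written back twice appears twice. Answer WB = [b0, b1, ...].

  0 | R B0 → L0 miss [-]
  1 | R B0 → L0 hit [-]
  2 | R B1 → L1 miss [-]
  3 | R B0 → L0 hit [-]
  4 | R B3 → L1 miss [-]
  5 | W B2 → L0 miss [D]
  6 | R B2 → L0 hit [D]
  7 | W B0 → L0 miss wb→B2 [D]
  8 | W B2 → L0 miss wb→B0 [D]
  9 | R B0 → L0 miss wb→B2 [-]
  10 | W B5 → L1 miss [D]

WB = [2, 0, 2]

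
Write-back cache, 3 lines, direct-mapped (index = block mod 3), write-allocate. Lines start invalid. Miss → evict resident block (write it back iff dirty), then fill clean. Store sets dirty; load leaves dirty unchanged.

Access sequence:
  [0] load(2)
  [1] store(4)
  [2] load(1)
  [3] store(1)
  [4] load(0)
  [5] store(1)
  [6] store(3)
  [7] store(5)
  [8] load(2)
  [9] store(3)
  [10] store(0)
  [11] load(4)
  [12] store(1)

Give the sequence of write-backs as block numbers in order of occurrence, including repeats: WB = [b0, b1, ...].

WB = [4, 5, 3, 1]

0: R B2 -> L2 miss  d=-]
1: W B4 -> L1 miss  d=D]
2: R B1 -> L1 miss wb->B4  d=-]
3: W B1 -> L1 hit  d=D]
4: R B0 -> L0 miss  d=-]
5: W B1 -> L1 hit  d=D]
6: W B3 -> L0 miss  d=D]
7: W B5 -> L2 miss  d=D]
8: R B2 -> L2 miss wb->B5  d=-]
9: W B3 -> L0 hit  d=D]
10: W B0 -> L0 miss wb->B3  d=D]
11: R B4 -> L1 miss wb->B1  d=-]
12: W B1 -> L1 miss  d=D]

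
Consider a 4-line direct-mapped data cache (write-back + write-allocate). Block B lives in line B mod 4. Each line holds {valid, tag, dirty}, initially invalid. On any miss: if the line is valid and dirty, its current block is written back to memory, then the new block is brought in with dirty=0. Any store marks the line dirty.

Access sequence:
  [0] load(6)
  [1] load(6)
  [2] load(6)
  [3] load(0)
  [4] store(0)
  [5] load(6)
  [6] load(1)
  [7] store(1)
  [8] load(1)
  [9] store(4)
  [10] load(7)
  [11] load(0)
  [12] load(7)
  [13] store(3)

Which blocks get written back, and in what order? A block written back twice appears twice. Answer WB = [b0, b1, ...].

WB = [0, 4]

0: R B6 -> L2 miss  d=-]
1: R B6 -> L2 hit  d=-]
2: R B6 -> L2 hit  d=-]
3: R B0 -> L0 miss  d=-]
4: W B0 -> L0 hit  d=D]
5: R B6 -> L2 hit  d=-]
6: R B1 -> L1 miss  d=-]
7: W B1 -> L1 hit  d=D]
8: R B1 -> L1 hit  d=D]
9: W B4 -> L0 miss wb->B0  d=D]
10: R B7 -> L3 miss  d=-]
11: R B0 -> L0 miss wb->B4  d=-]
12: R B7 -> L3 hit  d=-]
13: W B3 -> L3 miss  d=D]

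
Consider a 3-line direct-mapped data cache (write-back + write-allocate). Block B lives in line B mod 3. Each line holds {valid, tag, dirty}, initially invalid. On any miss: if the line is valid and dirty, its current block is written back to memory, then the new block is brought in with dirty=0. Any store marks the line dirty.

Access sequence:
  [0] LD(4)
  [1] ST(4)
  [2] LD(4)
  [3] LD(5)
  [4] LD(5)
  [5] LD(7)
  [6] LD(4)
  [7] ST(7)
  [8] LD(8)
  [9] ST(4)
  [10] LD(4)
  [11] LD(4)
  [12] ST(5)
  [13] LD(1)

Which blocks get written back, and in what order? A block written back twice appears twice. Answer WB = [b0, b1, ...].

  0 | R B4 → L1 miss [-]
  1 | W B4 → L1 hit [D]
  2 | R B4 → L1 hit [D]
  3 | R B5 → L2 miss [-]
  4 | R B5 → L2 hit [-]
  5 | R B7 → L1 miss wb→B4 [-]
  6 | R B4 → L1 miss [-]
  7 | W B7 → L1 miss [D]
  8 | R B8 → L2 miss [-]
  9 | W B4 → L1 miss wb→B7 [D]
  10 | R B4 → L1 hit [D]
  11 | R B4 → L1 hit [D]
  12 | W B5 → L2 miss [D]
  13 | R B1 → L1 miss wb→B4 [-]

WB = [4, 7, 4]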